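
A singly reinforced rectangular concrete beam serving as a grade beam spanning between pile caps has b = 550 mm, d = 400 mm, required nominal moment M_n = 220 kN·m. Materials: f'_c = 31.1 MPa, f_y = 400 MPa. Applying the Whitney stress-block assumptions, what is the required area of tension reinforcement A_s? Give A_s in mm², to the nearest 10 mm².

With M_n = 0.85 f'_c a b (d − a/2), solve the quadratic for a:
a = d − √(d² − 2M_n/(0.85 f'_c b)) = 400 − √(400² − 2 × 220×10⁶/(0.85 × 31.1 × 550)) = 39.81 mm.
A_s = 0.85 f'_c a b / f_y = 0.85 × 31.1 × 39.81 × 550 / 400 = 1447.0 mm².

A_s ≈ 1450 mm²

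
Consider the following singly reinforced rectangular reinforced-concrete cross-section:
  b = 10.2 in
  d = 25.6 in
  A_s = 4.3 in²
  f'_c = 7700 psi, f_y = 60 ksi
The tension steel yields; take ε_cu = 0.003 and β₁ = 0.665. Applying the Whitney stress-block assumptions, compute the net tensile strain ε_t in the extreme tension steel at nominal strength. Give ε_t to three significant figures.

a = A_s f_y/(0.85 f'_c b) = 3.865 in.
β₁ = 0.665, so c = a/β₁ = 3.865/0.665 = 5.812 in.
From the linear strain diagram with ε_cu = 0.003: ε_t = 0.003 (d − c)/c = 0.003 × (25.6 − 5.812)/5.812 = 0.0102.
Since ε_t ≥ 0.005, the section is tension-controlled.

ε_t ≈ 0.0102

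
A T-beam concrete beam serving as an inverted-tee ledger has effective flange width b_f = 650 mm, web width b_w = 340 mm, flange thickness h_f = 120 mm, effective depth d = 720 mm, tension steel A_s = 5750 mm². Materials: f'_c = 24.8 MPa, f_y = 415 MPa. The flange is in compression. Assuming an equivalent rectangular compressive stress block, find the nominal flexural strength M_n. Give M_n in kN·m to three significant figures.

M_n ≈ 1490 kN·m

Tension: T = A_s f_y = 5750 × 415 = 2386250 N.
Try a within the flange: a = T/(0.85 f'_c b_f) = 2386250/(0.85 × 24.8 × 650) = 174.15 mm.
a = 174.15 > h_f = 120 mm: the block extends into the web. Split into flange-overhang and web parts.
C_f = 0.85 f'_c (b_f − b_w) h_f = 0.85 × 24.8 × (650 − 340) × 120 = 784176 N.
Remaining web compression depth: a_w = (T − C_f)/(0.85 f'_c b_w) = (2386250 − 784176)/(0.85 × 24.8 × 340) = 223.53 mm.
M_n = C_f(d − h_f/2) + (T − C_f)(d − a_w/2) = 784176 × (720 − 60) + 1602074 × (720 − 111.765) = 517.56 + 974.44 = 1492.00 × 10⁶ N·mm.
M_n = 1492.00 kN·m.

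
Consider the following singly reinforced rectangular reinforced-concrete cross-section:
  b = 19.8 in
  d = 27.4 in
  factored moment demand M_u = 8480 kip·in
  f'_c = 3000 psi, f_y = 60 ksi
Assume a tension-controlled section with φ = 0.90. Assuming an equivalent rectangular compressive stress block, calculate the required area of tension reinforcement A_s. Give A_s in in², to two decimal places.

M_n = M_u/φ = 8480/0.90 = 9422.22 kip·in.
From M_n = 0.85 f'_c a b (d − a/2):
a = d − √(d² − 2M_n/(0.85 f'_c b)) = 27.4 − √(27.4² − 2 × 9422.22/(0.85 × 3 × 19.8)) = 7.970 in.
A_s = 0.85 f'_c a b / f_y = 0.85 × 3 × 7.970 × 19.8 / 60 = 6.707 in².

A_s ≈ 6.71 in²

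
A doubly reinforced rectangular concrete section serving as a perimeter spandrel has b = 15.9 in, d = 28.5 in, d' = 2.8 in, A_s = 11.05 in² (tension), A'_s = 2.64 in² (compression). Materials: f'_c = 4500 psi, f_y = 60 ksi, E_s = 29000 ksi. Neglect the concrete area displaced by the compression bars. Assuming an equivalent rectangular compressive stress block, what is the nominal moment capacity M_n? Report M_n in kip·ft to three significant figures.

M_n ≈ 1360 kip·ft

Assume both steels yield.
a = (A_s − A'_s) f_y/(0.85 f'_c b) = (11.05 − 2.64) × 60/(0.85 × 4.5 × 15.9) = 8.297 in.
c = a/β₁ = 8.297/0.825 = 10.057 in; ε'_s = 0.003(c − d')/c = 0.0022 ≥ ε_y = 0.0021, so the compression steel yields.
M_n = (A_s − A'_s) f_y (d − a/2) + A'_s f_y (d − d') = 504.6 × (28.5 − 4.1485) + 158.4 × (28.5 − 2.8) = 12287.8 + 4070.9 = 16358.7 kip·in = 16358.7/12 = 1363.23 kip·ft.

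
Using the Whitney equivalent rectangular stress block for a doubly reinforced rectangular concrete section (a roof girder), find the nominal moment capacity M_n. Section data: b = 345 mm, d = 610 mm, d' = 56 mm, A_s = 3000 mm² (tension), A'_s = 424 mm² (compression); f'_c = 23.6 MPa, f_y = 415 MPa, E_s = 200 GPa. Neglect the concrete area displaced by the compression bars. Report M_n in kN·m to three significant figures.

Assume both tension and compression steel yield.
Net tension couple steel: A_s − A'_s = 2576 mm².
a = (A_s − A'_s) f_y / (0.85 f'_c b) = 1069040/(0.85 × 23.6 × 345) = 154.47 mm.
c = a/β₁ = 154.47/0.85 = 181.73 mm; ε'_s = 0.003(c − d')/c = 0.0021 ≥ f_y/E_s = 0.0021, so compression steel does yield.
M_n = (A_s − A'_s) f_y (d − a/2) + A'_s f_y (d − d') = [1069040 × (610 − 77.235) + 175960 × (610 − 56)] × 10⁻⁶ = 569.55 + 97.48 = 667.03 kN·m.

M_n ≈ 667 kN·m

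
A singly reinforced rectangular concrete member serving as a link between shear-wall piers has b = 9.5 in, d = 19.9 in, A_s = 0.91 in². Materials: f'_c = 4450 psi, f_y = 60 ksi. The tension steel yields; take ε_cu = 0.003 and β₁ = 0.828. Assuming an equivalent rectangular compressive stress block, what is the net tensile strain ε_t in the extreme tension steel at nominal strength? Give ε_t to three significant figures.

ε_t ≈ 0.0295

a = A_s f_y/(0.85 f'_c b) = 1.519 in.
β₁ = 0.828, so c = a/β₁ = 1.519/0.828 = 1.835 in.
From the linear strain diagram with ε_cu = 0.003: ε_t = 0.003 (d − c)/c = 0.003 × (19.9 − 1.835)/1.835 = 0.0295.
Since ε_t ≥ 0.005, the section is tension-controlled.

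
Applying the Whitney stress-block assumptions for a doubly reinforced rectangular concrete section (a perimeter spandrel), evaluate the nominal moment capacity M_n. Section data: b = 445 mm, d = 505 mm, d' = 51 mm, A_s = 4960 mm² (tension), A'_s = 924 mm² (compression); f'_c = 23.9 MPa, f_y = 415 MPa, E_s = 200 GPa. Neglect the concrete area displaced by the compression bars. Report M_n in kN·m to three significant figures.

Assume both tension and compression steel yield.
Net tension couple steel: A_s − A'_s = 4036 mm².
a = (A_s − A'_s) f_y / (0.85 f'_c b) = 1674940/(0.85 × 23.9 × 445) = 185.28 mm.
c = a/β₁ = 185.28/0.85 = 217.98 mm; ε'_s = 0.003(c − d')/c = 0.0023 ≥ f_y/E_s = 0.0021, so compression steel does yield.
M_n = (A_s − A'_s) f_y (d − a/2) + A'_s f_y (d − d') = [1674940 × (505 − 92.64) + 383460 × (505 − 51)] × 10⁻⁶ = 690.68 + 174.09 = 864.77 kN·m.

M_n ≈ 865 kN·m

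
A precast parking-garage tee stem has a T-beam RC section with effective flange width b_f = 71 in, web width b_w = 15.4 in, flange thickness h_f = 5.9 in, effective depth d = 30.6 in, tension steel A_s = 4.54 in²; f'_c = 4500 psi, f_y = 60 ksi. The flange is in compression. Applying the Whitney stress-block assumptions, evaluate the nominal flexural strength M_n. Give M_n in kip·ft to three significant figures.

M_n ≈ 683 kip·ft

Tension: T = A_s f_y = 4.54 × 60 = 272.4 kips.
Try a within the flange: a = T/(0.85 f'_c b_f) = 272.4/(0.85 × 4.5 × 71) = 1.003 in.
Since a = 1.003 ≤ h_f = 5.9 in, the stress block lies entirely in the flange; analyse as a rectangular beam of width b_f.
M_n = T(d − a/2) = 272.4 × (30.6 − 0.5015) = 8198.8 kip·in.
M_n = 8198.8/12 = 683.23 kip·ft.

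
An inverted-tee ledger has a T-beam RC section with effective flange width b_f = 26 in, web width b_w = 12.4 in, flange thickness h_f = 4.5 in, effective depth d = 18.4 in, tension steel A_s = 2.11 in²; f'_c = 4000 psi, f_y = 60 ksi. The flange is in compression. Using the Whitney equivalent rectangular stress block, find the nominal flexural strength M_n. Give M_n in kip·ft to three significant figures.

Tension: T = A_s f_y = 2.11 × 60 = 126.6 kips.
Try a within the flange: a = T/(0.85 f'_c b_f) = 126.6/(0.85 × 4 × 26) = 1.432 in.
Since a = 1.432 ≤ h_f = 4.5 in, the stress block lies entirely in the flange; analyse as a rectangular beam of width b_f.
M_n = T(d − a/2) = 126.6 × (18.4 − 0.716) = 2238.8 kip·in.
M_n = 2238.8/12 = 186.57 kip·ft.

M_n ≈ 187 kip·ft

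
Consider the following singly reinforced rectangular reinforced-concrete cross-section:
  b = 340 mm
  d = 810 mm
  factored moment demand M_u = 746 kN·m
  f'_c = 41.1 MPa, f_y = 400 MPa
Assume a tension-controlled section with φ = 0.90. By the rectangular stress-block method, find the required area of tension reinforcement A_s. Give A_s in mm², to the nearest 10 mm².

A_s ≈ 2710 mm²

M_n = M_u/φ = 746/0.90 = 828.889 kN·m.
With M_n = 0.85 f'_c a b (d − a/2), solve the quadratic for a:
a = d − √(d² − 2M_n/(0.85 f'_c b)) = 810 − √(810² − 2 × 828.889×10⁶/(0.85 × 41.1 × 340)) = 91.30 mm.
A_s = 0.85 f'_c a b / f_y = 0.85 × 41.1 × 91.30 × 340 / 400 = 2711.1 mm².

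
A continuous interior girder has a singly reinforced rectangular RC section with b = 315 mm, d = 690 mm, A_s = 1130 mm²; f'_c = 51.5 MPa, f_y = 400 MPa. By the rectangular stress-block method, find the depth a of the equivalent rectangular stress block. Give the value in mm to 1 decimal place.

T = A_s f_y = 1130 × 400 = 452000 N = 452 kN.
Setting C = 0.85 f'_c a b equal to T: a = 452000/(0.85 × 51.5 × 315) = 32.8 mm.

a ≈ 32.8 mm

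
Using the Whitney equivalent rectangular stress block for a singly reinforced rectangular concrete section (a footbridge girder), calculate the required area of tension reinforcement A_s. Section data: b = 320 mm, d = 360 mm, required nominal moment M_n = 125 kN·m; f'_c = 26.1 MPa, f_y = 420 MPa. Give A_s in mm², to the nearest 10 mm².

With M_n = 0.85 f'_c a b (d − a/2), solve the quadratic for a:
a = d − √(d² − 2M_n/(0.85 f'_c b)) = 360 − √(360² − 2 × 125×10⁶/(0.85 × 26.1 × 320)) = 52.78 mm.
A_s = 0.85 f'_c a b / f_y = 0.85 × 26.1 × 52.78 × 320 / 420 = 892.1 mm².

A_s ≈ 890 mm²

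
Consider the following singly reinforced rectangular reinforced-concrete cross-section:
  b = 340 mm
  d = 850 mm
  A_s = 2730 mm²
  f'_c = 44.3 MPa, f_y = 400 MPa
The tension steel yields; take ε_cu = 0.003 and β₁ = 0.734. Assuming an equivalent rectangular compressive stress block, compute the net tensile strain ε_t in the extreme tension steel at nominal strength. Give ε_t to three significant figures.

ε_t ≈ 0.0189

a = A_s f_y/(0.85 f'_c b) = 85.29 mm.
β₁ = 0.734, so c = a/β₁ = 85.29/0.734 = 116.20 mm.
From the linear strain diagram with ε_cu = 0.003: ε_t = 0.003 (d − c)/c = 0.003 × (850 − 116.20)/116.20 = 0.0189.
Since ε_t ≥ 0.005, the section is tension-controlled.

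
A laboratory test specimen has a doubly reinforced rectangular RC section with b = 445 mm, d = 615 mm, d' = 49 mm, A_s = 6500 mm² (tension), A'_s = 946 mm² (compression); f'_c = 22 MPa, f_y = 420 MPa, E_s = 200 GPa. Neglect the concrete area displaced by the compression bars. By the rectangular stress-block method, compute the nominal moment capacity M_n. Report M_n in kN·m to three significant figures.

Assume both tension and compression steel yield.
Net tension couple steel: A_s − A'_s = 5554 mm².
a = (A_s − A'_s) f_y / (0.85 f'_c b) = 2332680/(0.85 × 22 × 445) = 280.32 mm.
c = a/β₁ = 280.32/0.85 = 329.79 mm; ε'_s = 0.003(c − d')/c = 0.0026 ≥ f_y/E_s = 0.0021, so compression steel does yield.
M_n = (A_s − A'_s) f_y (d − a/2) + A'_s f_y (d − d') = [2332680 × (615 − 140.16) + 397320 × (615 − 49)] × 10⁻⁶ = 1107.65 + 224.88 = 1332.53 kN·m.

M_n ≈ 1330 kN·m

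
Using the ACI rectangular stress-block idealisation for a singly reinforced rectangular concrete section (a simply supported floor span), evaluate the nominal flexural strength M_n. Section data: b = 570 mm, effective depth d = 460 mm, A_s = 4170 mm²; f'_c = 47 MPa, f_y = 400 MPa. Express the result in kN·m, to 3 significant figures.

M_n ≈ 706 kN·m

T = A_s f_y = 4170 × 400 = 1668000 N = 1668 kN.
From C = T: a = T/(0.85 f'_c b) = 1668000/(0.85 × 47 × 570) = 73.25 mm.
M_n = T(d − a/2) = 1668 kN × (460 − 36.625) mm = 706.19 kN·m.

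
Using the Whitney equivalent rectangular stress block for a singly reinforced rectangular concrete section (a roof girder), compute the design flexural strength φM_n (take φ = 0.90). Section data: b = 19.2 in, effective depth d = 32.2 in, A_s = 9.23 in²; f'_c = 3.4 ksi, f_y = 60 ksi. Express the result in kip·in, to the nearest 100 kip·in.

T = A_s f_y = 9.23 × 60 = 553.8 kips.
a = T/(0.85 f'_c b) = 553.8/(0.85 × 3.4 × 19.2) = 9.981 in.
M_n = T(d − a/2) = 553.8 × (32.2 − 4.9905) = 15068.6 kip·in.
φM_n = 0.90 × 15068.6 = 13561.7 kip·in.

φM_n ≈ 13600 kip·in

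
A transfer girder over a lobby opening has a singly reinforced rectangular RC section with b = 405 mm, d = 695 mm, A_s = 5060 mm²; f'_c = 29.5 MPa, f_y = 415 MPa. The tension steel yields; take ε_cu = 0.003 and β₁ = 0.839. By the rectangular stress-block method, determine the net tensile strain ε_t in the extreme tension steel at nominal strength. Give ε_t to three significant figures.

a = A_s f_y/(0.85 f'_c b) = 206.78 mm.
β₁ = 0.839, so c = a/β₁ = 206.78/0.839 = 246.46 mm.
From the linear strain diagram with ε_cu = 0.003: ε_t = 0.003 (d − c)/c = 0.003 × (695 − 246.46)/246.46 = 0.00546.
Since ε_t ≥ 0.005, the section is tension-controlled.

ε_t ≈ 0.00546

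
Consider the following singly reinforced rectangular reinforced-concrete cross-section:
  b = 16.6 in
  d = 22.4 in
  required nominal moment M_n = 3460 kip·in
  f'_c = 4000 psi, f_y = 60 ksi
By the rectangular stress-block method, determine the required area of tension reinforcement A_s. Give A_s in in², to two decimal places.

From M_n = 0.85 f'_c a b (d − a/2):
a = d − √(d² − 2M_n/(0.85 f'_c b)) = 22.4 − √(22.4² − 2 × 3460/(0.85 × 4 × 16.6)) = 2.928 in.
A_s = 0.85 f'_c a b / f_y = 0.85 × 4 × 2.928 × 16.6 / 60 = 2.754 in².

A_s ≈ 2.75 in²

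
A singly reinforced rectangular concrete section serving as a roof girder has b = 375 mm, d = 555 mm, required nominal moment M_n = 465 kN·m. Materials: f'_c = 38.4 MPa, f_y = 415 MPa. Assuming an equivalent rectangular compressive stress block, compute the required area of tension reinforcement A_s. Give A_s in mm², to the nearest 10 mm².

With M_n = 0.85 f'_c a b (d − a/2), solve the quadratic for a:
a = d − √(d² − 2M_n/(0.85 f'_c b)) = 555 − √(555² − 2 × 465×10⁶/(0.85 × 38.4 × 375)) = 73.29 mm.
A_s = 0.85 f'_c a b / f_y = 0.85 × 38.4 × 73.29 × 375 / 415 = 2161.6 mm².

A_s ≈ 2160 mm²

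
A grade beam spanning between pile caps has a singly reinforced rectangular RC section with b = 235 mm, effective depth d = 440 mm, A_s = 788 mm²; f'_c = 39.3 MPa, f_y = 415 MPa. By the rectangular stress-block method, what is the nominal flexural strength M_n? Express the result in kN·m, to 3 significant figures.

M_n ≈ 137 kN·m

T = A_s f_y = 788 × 415 = 327020 N = 327.02 kN.
From C = T: a = T/(0.85 f'_c b) = 327020/(0.85 × 39.3 × 235) = 41.66 mm.
M_n = T(d − a/2) = 327.02 kN × (440 − 20.83) mm = 137.08 kN·m.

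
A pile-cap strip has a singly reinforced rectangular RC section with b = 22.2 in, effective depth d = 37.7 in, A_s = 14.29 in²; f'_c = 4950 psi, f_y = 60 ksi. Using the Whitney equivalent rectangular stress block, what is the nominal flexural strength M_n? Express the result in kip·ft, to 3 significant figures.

M_n ≈ 2370 kip·ft

T = A_s f_y = 14.29 × 60 = 857.4 kips.
a = T/(0.85 f'_c b) = 857.4/(0.85 × 4.95 × 22.2) = 9.179 in.
M_n = T(d − a/2) = 857.4 × (37.7 − 4.5895) = 28388.9 kip·in = 28388.9/12 = 2365.74 kip·ft.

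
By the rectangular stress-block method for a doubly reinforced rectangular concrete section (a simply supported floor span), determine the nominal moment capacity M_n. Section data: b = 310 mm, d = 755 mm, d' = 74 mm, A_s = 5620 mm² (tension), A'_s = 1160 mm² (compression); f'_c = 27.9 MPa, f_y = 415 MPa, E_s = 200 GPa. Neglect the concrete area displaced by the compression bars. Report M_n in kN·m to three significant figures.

Assume both tension and compression steel yield.
Net tension couple steel: A_s − A'_s = 4460 mm².
a = (A_s − A'_s) f_y / (0.85 f'_c b) = 1850900/(0.85 × 27.9 × 310) = 251.77 mm.
c = a/β₁ = 251.77/0.85 = 296.20 mm; ε'_s = 0.003(c − d')/c = 0.0023 ≥ f_y/E_s = 0.0021, so compression steel does yield.
M_n = (A_s − A'_s) f_y (d − a/2) + A'_s f_y (d − d') = [1850900 × (755 − 125.885) + 481400 × (755 − 74)] × 10⁻⁶ = 1164.43 + 327.83 = 1492.26 kN·m.

M_n ≈ 1490 kN·m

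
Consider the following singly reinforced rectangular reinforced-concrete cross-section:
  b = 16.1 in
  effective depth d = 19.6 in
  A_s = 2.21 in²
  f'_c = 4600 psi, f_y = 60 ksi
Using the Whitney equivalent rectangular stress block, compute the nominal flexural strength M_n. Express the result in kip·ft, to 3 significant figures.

T = A_s f_y = 2.21 × 60 = 132.6 kips.
a = T/(0.85 f'_c b) = 132.6/(0.85 × 4.6 × 16.1) = 2.106 in.
M_n = T(d − a/2) = 132.6 × (19.6 − 1.053) = 2459.3 kip·in = 2459.3/12 = 204.94 kip·ft.

M_n ≈ 205 kip·ft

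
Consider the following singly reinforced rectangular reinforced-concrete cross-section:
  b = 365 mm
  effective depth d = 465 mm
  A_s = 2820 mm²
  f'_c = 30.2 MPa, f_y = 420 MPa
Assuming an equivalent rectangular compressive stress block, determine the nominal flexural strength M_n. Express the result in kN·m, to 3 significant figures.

M_n ≈ 476 kN·m

T = A_s f_y = 2820 × 420 = 1184400 N = 1184.4 kN.
From C = T: a = T/(0.85 f'_c b) = 1184400/(0.85 × 30.2 × 365) = 126.41 mm.
M_n = T(d − a/2) = 1184.4 kN × (465 − 63.205) mm = 475.89 kN·m.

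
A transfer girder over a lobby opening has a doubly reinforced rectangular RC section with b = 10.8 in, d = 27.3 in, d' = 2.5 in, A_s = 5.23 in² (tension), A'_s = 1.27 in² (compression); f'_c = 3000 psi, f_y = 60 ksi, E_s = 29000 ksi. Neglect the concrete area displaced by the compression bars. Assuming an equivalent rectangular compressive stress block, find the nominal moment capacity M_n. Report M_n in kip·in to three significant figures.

M_n ≈ 7350 kip·in

Assume both steels yield.
a = (A_s − A'_s) f_y/(0.85 f'_c b) = (5.23 − 1.27) × 60/(0.85 × 3 × 10.8) = 8.627 in.
c = a/β₁ = 8.627/0.85 = 10.149 in; ε'_s = 0.003(c − d')/c = 0.0023 ≥ ε_y = 0.0021, so the compression steel yields.
M_n = (A_s − A'_s) f_y (d − a/2) + A'_s f_y (d − d') = 237.6 × (27.3 − 4.3135) + 76.2 × (27.3 − 2.5) = 5461.6 + 1889.8 = 7351.4 kip·in.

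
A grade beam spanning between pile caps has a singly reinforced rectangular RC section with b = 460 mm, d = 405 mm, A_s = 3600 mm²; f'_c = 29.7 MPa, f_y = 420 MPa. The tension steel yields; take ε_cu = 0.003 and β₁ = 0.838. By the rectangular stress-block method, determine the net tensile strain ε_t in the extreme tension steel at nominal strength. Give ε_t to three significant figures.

a = A_s f_y/(0.85 f'_c b) = 130.20 mm.
β₁ = 0.838, so c = a/β₁ = 130.20/0.838 = 155.37 mm.
From the linear strain diagram with ε_cu = 0.003: ε_t = 0.003 (d − c)/c = 0.003 × (405 − 155.37)/155.37 = 0.00482.
ε_t is between 0.004 and 0.005 — transition zone.

ε_t ≈ 0.00482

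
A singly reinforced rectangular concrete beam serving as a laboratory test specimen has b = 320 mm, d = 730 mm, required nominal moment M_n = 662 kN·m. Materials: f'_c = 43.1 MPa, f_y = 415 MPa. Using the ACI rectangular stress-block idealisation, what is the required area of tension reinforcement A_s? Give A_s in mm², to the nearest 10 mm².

A_s ≈ 2320 mm²

With M_n = 0.85 f'_c a b (d − a/2), solve the quadratic for a:
a = d − √(d² − 2M_n/(0.85 f'_c b)) = 730 − √(730² − 2 × 662×10⁶/(0.85 × 43.1 × 320)) = 81.96 mm.
A_s = 0.85 f'_c a b / f_y = 0.85 × 43.1 × 81.96 × 320 / 415 = 2315.3 mm².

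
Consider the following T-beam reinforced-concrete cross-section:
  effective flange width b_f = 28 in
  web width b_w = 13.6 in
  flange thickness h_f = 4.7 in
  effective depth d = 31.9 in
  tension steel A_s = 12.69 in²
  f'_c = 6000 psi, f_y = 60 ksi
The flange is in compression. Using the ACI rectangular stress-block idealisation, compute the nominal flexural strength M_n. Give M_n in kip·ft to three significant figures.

M_n ≈ 1850 kip·ft

Tension: T = A_s f_y = 12.69 × 60 = 761.4 kips.
Try a within the flange: a = T/(0.85 f'_c b_f) = 761.4/(0.85 × 6 × 28) = 5.332 in.
a = 5.332 > h_f = 4.7 in: the block extends into the web. Split into flange-overhang and web parts.
C_f = 0.85 f'_c (b_f − b_w) h_f = 0.85 × 6 × (28 − 13.6) × 4.7 = 345.2 kips.
Remaining web compression depth: a_w = (T − C_f)/(0.85 f'_c b_w) = (761.4 − 345.2)/(0.85 × 6 × 13.6) = 6.001 in.
M_n = C_f(d − h_f/2) + (T − C_f)(d − a_w/2) = 345.2 × (31.9 − 2.35) + 416.2 × (31.9 − 3.0005) = 10200.7 + 12028.0 = 22228.7 kip·in.
M_n = 22228.7/12 = 1852.39 kip·ft.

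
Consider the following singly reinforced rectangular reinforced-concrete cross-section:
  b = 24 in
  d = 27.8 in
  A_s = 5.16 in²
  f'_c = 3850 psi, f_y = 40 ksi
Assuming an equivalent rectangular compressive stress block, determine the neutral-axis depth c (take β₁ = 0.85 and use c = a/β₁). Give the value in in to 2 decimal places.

c ≈ 3.09 in

T = A_s f_y = 5.16 × 40 = 206.4 kips.
a = T/(0.85 f'_c b) = 206.4/(0.85 × 3.85 × 24) = 2.6280 in.
With β₁ = 0.85, c = a/β₁ = 2.6280/0.85 = 3.09 in.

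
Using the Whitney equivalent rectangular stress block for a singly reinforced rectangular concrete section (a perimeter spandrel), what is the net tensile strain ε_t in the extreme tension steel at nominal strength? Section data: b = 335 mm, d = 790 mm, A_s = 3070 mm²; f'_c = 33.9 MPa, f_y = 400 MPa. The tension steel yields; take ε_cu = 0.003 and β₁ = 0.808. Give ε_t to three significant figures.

ε_t ≈ 0.0121

a = A_s f_y/(0.85 f'_c b) = 127.21 mm.
β₁ = 0.808, so c = a/β₁ = 127.21/0.808 = 157.44 mm.
From the linear strain diagram with ε_cu = 0.003: ε_t = 0.003 (d − c)/c = 0.003 × (790 − 157.44)/157.44 = 0.0121.
Since ε_t ≥ 0.005, the section is tension-controlled.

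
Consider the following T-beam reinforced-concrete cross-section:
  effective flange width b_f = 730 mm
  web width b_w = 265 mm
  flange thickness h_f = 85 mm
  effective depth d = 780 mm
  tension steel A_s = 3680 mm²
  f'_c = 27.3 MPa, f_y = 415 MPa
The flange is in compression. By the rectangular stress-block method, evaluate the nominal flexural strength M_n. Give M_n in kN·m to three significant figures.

M_n ≈ 1120 kN·m

Tension: T = A_s f_y = 3680 × 415 = 1527200 N.
Try a within the flange: a = T/(0.85 f'_c b_f) = 1527200/(0.85 × 27.3 × 730) = 90.16 mm.
a = 90.16 > h_f = 85 mm: the block extends into the web. Split into flange-overhang and web parts.
C_f = 0.85 f'_c (b_f − b_w) h_f = 0.85 × 27.3 × (730 − 265) × 85 = 917178 N.
Remaining web compression depth: a_w = (T − C_f)/(0.85 f'_c b_w) = (1527200 − 917178)/(0.85 × 27.3 × 265) = 99.20 mm.
M_n = C_f(d − h_f/2) + (T − C_f)(d − a_w/2) = 917178 × (780 − 42.5) + 610022 × (780 − 49.6) = 676.42 + 445.56 = 1121.98 × 10⁶ N·mm.
M_n = 1121.98 kN·m.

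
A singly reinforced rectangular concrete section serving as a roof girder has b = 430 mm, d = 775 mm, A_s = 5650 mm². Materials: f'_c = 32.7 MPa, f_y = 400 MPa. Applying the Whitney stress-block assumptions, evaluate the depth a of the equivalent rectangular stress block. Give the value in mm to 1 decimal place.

a ≈ 189.1 mm

T = A_s f_y = 5650 × 400 = 2260000 N = 2260 kN.
Setting C = 0.85 f'_c a b equal to T: a = 2260000/(0.85 × 32.7 × 430) = 189.1 mm.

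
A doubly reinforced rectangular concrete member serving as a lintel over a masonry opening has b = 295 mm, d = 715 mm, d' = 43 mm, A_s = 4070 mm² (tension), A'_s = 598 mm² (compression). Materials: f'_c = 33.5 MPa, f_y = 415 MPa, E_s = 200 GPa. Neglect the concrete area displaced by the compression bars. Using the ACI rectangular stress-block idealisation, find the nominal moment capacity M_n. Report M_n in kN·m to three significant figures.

M_n ≈ 1070 kN·m

Assume both tension and compression steel yield.
Net tension couple steel: A_s − A'_s = 3472 mm².
a = (A_s − A'_s) f_y / (0.85 f'_c b) = 1440880/(0.85 × 33.5 × 295) = 171.53 mm.
c = a/β₁ = 171.53/0.811 = 211.50 mm; ε'_s = 0.003(c − d')/c = 0.0024 ≥ f_y/E_s = 0.0021, so compression steel does yield.
M_n = (A_s − A'_s) f_y (d − a/2) + A'_s f_y (d − d') = [1440880 × (715 − 85.765) + 248170 × (715 − 43)] × 10⁻⁶ = 906.65 + 166.77 = 1073.42 kN·m.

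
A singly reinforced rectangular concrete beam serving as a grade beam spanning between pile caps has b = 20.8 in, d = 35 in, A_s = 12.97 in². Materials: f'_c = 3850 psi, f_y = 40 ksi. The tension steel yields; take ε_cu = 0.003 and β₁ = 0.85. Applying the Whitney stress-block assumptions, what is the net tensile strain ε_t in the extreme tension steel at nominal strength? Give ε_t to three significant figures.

ε_t ≈ 0.00871

a = A_s f_y/(0.85 f'_c b) = 7.622 in.
β₁ = 0.85, so c = a/β₁ = 7.622/0.85 = 8.967 in.
From the linear strain diagram with ε_cu = 0.003: ε_t = 0.003 (d − c)/c = 0.003 × (35 − 8.967)/8.967 = 0.00871.
Since ε_t ≥ 0.005, the section is tension-controlled.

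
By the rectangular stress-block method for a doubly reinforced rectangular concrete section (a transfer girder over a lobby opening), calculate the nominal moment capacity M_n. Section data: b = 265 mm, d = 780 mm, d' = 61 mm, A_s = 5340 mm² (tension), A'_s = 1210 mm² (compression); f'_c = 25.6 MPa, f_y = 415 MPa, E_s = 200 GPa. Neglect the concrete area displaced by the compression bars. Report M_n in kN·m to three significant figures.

M_n ≈ 1440 kN·m

Assume both tension and compression steel yield.
Net tension couple steel: A_s − A'_s = 4130 mm².
a = (A_s − A'_s) f_y / (0.85 f'_c b) = 1713950/(0.85 × 25.6 × 265) = 297.23 mm.
c = a/β₁ = 297.23/0.85 = 349.68 mm; ε'_s = 0.003(c − d')/c = 0.0025 ≥ f_y/E_s = 0.0021, so compression steel does yield.
M_n = (A_s − A'_s) f_y (d − a/2) + A'_s f_y (d − d') = [1713950 × (780 − 148.615) + 502150 × (780 − 61)] × 10⁻⁶ = 1082.16 + 361.05 = 1443.21 kN·m.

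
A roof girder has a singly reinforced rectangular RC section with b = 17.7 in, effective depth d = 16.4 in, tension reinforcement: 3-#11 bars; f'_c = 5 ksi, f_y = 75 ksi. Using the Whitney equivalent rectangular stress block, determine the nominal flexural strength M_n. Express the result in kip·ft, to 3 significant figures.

A_s = 3 × 1.56 = 4.68 in².
T = A_s f_y = 4.68 × 75 = 351 kips.
a = T/(0.85 f'_c b) = 351/(0.85 × 5 × 17.7) = 4.666 in.
M_n = T(d − a/2) = 351 × (16.4 − 2.333) = 4937.5 kip·in = 4937.5/12 = 411.46 kip·ft.

M_n ≈ 411 kip·ft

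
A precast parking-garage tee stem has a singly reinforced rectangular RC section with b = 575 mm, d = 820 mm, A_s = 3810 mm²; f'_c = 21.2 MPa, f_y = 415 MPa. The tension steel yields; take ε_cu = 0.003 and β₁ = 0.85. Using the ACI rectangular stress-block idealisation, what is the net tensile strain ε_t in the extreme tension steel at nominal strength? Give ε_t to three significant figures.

ε_t ≈ 0.0107

a = A_s f_y/(0.85 f'_c b) = 152.60 mm.
β₁ = 0.85, so c = a/β₁ = 152.60/0.85 = 179.53 mm.
From the linear strain diagram with ε_cu = 0.003: ε_t = 0.003 (d − c)/c = 0.003 × (820 − 179.53)/179.53 = 0.0107.
Since ε_t ≥ 0.005, the section is tension-controlled.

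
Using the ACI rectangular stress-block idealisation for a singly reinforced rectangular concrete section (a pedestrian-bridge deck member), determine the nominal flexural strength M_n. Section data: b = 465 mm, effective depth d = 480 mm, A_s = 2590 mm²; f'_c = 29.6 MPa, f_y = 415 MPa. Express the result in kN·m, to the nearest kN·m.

M_n ≈ 467 kN·m

T = A_s f_y = 2590 × 415 = 1074850 N = 1074.85 kN.
From C = T: a = T/(0.85 f'_c b) = 1074850/(0.85 × 29.6 × 465) = 91.87 mm.
M_n = T(d − a/2) = 1074.85 kN × (480 − 45.935) mm = 466.55 kN·m.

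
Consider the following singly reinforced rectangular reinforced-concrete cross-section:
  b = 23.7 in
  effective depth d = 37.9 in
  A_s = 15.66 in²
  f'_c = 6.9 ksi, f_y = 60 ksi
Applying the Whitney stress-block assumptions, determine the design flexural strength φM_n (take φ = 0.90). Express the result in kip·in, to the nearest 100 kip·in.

φM_n ≈ 29200 kip·in

T = A_s f_y = 15.66 × 60 = 939.6 kips.
a = T/(0.85 f'_c b) = 939.6/(0.85 × 6.9 × 23.7) = 6.760 in.
M_n = T(d − a/2) = 939.6 × (37.9 − 3.38) = 32435.0 kip·in.
φM_n = 0.90 × 32435.0 = 29191.5 kip·in.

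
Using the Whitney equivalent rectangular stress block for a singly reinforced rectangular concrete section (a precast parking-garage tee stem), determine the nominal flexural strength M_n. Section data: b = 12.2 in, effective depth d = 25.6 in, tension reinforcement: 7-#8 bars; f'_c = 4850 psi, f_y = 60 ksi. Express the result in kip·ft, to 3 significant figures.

A_s = 7 × 0.79 = 5.53 in².
T = A_s f_y = 5.53 × 60 = 331.8 kips.
a = T/(0.85 f'_c b) = 331.8/(0.85 × 4.85 × 12.2) = 6.597 in.
M_n = T(d − a/2) = 331.8 × (25.6 − 3.2985) = 7399.6 kip·in = 7399.6/12 = 616.63 kip·ft.

M_n ≈ 617 kip·ft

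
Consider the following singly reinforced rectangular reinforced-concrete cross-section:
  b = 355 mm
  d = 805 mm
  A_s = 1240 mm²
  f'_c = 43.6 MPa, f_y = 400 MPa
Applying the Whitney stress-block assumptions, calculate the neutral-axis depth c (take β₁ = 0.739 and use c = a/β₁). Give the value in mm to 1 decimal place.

c ≈ 51.0 mm

T = A_s f_y = 1240 × 400 = 496000 N = 496 kN.
Setting C = 0.85 f'_c a b equal to T: a = 496000/(0.85 × 43.6 × 355) = 37.701 mm.
With β₁ = 0.739, c = a/β₁ = 37.701/0.739 = 51.0 mm.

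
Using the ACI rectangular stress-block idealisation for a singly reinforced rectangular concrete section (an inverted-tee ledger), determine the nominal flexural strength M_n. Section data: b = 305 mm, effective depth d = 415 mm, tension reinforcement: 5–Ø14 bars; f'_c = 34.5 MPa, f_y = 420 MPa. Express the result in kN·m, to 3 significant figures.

M_n ≈ 128 kN·m

A_s = 5 × 154 = 770 mm².
T = A_s f_y = 770 × 420 = 323400 N = 323.4 kN.
From C = T: a = T/(0.85 f'_c b) = 323400/(0.85 × 34.5 × 305) = 36.16 mm.
M_n = T(d − a/2) = 323.4 kN × (415 − 18.08) mm = 128.36 kN·m.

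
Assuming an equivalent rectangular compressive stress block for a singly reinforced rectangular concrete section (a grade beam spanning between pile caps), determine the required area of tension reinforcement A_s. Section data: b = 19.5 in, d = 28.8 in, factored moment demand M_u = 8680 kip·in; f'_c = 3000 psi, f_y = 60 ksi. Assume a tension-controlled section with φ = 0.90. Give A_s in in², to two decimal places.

A_s ≈ 6.45 in²

M_n = M_u/φ = 8680/0.90 = 9644.44 kip·in.
From M_n = 0.85 f'_c a b (d − a/2):
a = d − √(d² − 2M_n/(0.85 f'_c b)) = 28.8 − √(28.8² − 2 × 9644.44/(0.85 × 3 × 19.5)) = 7.787 in.
A_s = 0.85 f'_c a b / f_y = 0.85 × 3 × 7.787 × 19.5 / 60 = 6.453 in².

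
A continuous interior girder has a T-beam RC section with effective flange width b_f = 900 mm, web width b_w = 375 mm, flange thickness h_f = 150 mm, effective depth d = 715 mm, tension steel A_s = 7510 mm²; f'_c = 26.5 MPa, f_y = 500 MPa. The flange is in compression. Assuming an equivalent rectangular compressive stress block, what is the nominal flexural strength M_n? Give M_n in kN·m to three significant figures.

Tension: T = A_s f_y = 7510 × 500 = 3755000 N.
Try a within the flange: a = T/(0.85 f'_c b_f) = 3755000/(0.85 × 26.5 × 900) = 185.23 mm.
a = 185.23 > h_f = 150 mm: the block extends into the web. Split into flange-overhang and web parts.
C_f = 0.85 f'_c (b_f − b_w) h_f = 0.85 × 26.5 × (900 − 375) × 150 = 1773844 N.
Remaining web compression depth: a_w = (T − C_f)/(0.85 f'_c b_w) = (3755000 − 1773844)/(0.85 × 26.5 × 375) = 234.54 mm.
M_n = C_f(d − h_f/2) + (T − C_f)(d − a_w/2) = 1773844 × (715 − 75) + 1981156 × (715 − 117.27) = 1135.26 + 1184.20 = 2319.46 × 10⁶ N·mm.
M_n = 2319.46 kN·m.

M_n ≈ 2320 kN·m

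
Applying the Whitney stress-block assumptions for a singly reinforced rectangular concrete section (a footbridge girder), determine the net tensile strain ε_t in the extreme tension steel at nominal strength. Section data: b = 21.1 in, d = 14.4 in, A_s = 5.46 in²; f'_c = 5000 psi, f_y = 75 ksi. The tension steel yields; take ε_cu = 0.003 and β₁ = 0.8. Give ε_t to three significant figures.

a = A_s f_y/(0.85 f'_c b) = 4.566 in.
β₁ = 0.8, so c = a/β₁ = 4.566/0.8 = 5.708 in.
From the linear strain diagram with ε_cu = 0.003: ε_t = 0.003 (d − c)/c = 0.003 × (14.4 − 5.708)/5.708 = 0.00457.
ε_t is between 0.004 and 0.005 — transition zone.

ε_t ≈ 0.00457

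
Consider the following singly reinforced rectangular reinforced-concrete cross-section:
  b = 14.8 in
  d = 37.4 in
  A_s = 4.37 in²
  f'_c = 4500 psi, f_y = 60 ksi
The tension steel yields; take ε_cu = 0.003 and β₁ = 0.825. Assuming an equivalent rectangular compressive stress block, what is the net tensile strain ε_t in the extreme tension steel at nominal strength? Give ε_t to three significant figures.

ε_t ≈ 0.0170

a = A_s f_y/(0.85 f'_c b) = 4.632 in.
β₁ = 0.825, so c = a/β₁ = 4.632/0.825 = 5.615 in.
From the linear strain diagram with ε_cu = 0.003: ε_t = 0.003 (d − c)/c = 0.003 × (37.4 − 5.615)/5.615 = 0.0170.
Since ε_t ≥ 0.005, the section is tension-controlled.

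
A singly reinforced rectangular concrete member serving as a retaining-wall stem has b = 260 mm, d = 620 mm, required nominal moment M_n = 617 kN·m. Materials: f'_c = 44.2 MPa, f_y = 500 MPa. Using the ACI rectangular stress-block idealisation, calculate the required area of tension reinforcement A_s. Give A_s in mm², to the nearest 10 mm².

With M_n = 0.85 f'_c a b (d − a/2), solve the quadratic for a:
a = d − √(d² − 2M_n/(0.85 f'_c b)) = 620 − √(620² − 2 × 617×10⁶/(0.85 × 44.2 × 260)) = 111.99 mm.
A_s = 0.85 f'_c a b / f_y = 0.85 × 44.2 × 111.99 × 260 / 500 = 2187.9 mm².

A_s ≈ 2190 mm²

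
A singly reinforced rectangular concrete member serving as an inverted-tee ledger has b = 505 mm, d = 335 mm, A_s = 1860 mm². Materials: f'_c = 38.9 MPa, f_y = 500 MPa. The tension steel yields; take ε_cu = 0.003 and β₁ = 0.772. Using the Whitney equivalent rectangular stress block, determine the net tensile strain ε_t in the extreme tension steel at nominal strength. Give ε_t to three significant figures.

ε_t ≈ 0.0109

a = A_s f_y/(0.85 f'_c b) = 55.70 mm.
β₁ = 0.772, so c = a/β₁ = 55.70/0.772 = 72.15 mm.
From the linear strain diagram with ε_cu = 0.003: ε_t = 0.003 (d − c)/c = 0.003 × (335 − 72.15)/72.15 = 0.0109.
Since ε_t ≥ 0.005, the section is tension-controlled.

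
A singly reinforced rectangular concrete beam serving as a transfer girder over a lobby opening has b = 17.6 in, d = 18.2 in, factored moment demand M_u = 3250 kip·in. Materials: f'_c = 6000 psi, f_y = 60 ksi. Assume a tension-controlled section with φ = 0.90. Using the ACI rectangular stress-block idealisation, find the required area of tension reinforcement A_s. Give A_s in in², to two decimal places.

A_s ≈ 3.54 in²

M_n = M_u/φ = 3250/0.90 = 3611.11 kip·in.
From M_n = 0.85 f'_c a b (d − a/2):
a = d − √(d² − 2M_n/(0.85 f'_c b)) = 18.2 − √(18.2² − 2 × 3611.11/(0.85 × 6 × 17.6)) = 2.364 in.
A_s = 0.85 f'_c a b / f_y = 0.85 × 6 × 2.364 × 17.6 / 60 = 3.537 in².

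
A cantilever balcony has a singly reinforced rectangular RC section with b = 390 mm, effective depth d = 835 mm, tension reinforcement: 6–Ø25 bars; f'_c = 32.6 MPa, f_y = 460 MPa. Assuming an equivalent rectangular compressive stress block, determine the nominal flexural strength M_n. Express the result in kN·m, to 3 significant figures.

A_s = 6 × 491 = 2946 mm².
T = A_s f_y = 2946 × 460 = 1355160 N = 1355.16 kN.
From C = T: a = T/(0.85 f'_c b) = 1355160/(0.85 × 32.6 × 390) = 125.40 mm.
M_n = T(d − a/2) = 1355.16 kN × (835 − 62.7) mm = 1046.59 kN·m.

M_n ≈ 1050 kN·m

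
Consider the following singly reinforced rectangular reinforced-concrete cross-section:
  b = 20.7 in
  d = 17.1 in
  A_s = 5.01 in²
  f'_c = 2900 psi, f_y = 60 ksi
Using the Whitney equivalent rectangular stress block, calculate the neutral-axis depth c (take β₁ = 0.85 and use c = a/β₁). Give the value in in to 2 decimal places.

T = A_s f_y = 5.01 × 60 = 300.6 kips.
a = T/(0.85 f'_c b) = 300.6/(0.85 × 2.9 × 20.7) = 5.8912 in.
With β₁ = 0.85, c = a/β₁ = 5.8912/0.85 = 6.93 in.

c ≈ 6.93 in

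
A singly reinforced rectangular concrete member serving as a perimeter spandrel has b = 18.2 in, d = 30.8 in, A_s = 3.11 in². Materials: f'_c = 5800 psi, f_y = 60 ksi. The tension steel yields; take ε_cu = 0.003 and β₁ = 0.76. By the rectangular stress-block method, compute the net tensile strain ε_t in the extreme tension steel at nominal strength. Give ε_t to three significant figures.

a = A_s f_y/(0.85 f'_c b) = 2.080 in.
β₁ = 0.76, so c = a/β₁ = 2.080/0.76 = 2.737 in.
From the linear strain diagram with ε_cu = 0.003: ε_t = 0.003 (d − c)/c = 0.003 × (30.8 − 2.737)/2.737 = 0.0308.
Since ε_t ≥ 0.005, the section is tension-controlled.

ε_t ≈ 0.0308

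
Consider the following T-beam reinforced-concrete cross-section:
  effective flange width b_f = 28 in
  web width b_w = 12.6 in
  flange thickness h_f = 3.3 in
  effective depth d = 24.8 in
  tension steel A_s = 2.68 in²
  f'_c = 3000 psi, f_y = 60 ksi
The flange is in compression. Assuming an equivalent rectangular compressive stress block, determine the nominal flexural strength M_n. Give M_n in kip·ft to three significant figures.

Tension: T = A_s f_y = 2.68 × 60 = 160.8 kips.
Try a within the flange: a = T/(0.85 f'_c b_f) = 160.8/(0.85 × 3 × 28) = 2.252 in.
Since a = 2.252 ≤ h_f = 3.3 in, the stress block lies entirely in the flange; analyse as a rectangular beam of width b_f.
M_n = T(d − a/2) = 160.8 × (24.8 − 1.126) = 3806.8 kip·in.
M_n = 3806.8/12 = 317.23 kip·ft.

M_n ≈ 317 kip·ft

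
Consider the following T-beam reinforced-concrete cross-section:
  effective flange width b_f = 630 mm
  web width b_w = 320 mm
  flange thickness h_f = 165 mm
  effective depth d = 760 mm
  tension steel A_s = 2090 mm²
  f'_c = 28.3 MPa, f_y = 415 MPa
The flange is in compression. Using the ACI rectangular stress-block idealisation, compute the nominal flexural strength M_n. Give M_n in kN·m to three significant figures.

Tension: T = A_s f_y = 2090 × 415 = 867350 N.
Try a within the flange: a = T/(0.85 f'_c b_f) = 867350/(0.85 × 28.3 × 630) = 57.23 mm.
Since a = 57.23 ≤ h_f = 165 mm, the stress block lies entirely in the flange; analyse as a rectangular beam of width b_f.
M_n = T(d − a/2) = 867350 × (760 − 28.615) = 634.37 × 10⁶ N·mm.
M_n = 634.37 kN·m.

M_n ≈ 634 kN·m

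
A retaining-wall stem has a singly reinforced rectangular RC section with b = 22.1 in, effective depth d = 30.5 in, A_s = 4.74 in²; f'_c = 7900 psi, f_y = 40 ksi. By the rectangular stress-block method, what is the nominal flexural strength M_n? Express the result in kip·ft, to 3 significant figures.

M_n ≈ 472 kip·ft

T = A_s f_y = 4.74 × 40 = 189.6 kips.
a = T/(0.85 f'_c b) = 189.6/(0.85 × 7.9 × 22.1) = 1.278 in.
M_n = T(d − a/2) = 189.6 × (30.5 − 0.639) = 5661.6 kip·in = 5661.6/12 = 471.80 kip·ft.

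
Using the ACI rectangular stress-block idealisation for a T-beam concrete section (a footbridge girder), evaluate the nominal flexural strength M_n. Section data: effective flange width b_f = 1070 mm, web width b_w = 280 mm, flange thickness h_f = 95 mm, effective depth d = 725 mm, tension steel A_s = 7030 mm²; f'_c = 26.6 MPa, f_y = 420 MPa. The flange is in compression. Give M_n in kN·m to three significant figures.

M_n ≈ 1940 kN·m

Tension: T = A_s f_y = 7030 × 420 = 2952600 N.
Try a within the flange: a = T/(0.85 f'_c b_f) = 2952600/(0.85 × 26.6 × 1070) = 122.05 mm.
a = 122.05 > h_f = 95 mm: the block extends into the web. Split into flange-overhang and web parts.
C_f = 0.85 f'_c (b_f − b_w) h_f = 0.85 × 26.6 × (1070 − 280) × 95 = 1696881 N.
Remaining web compression depth: a_w = (T − C_f)/(0.85 f'_c b_w) = (2952600 − 1696881)/(0.85 × 26.6 × 280) = 198.35 mm.
M_n = C_f(d − h_f/2) + (T − C_f)(d − a_w/2) = 1696881 × (725 − 47.5) + 1255719 × (725 − 99.175) = 1149.64 + 785.86 = 1935.50 × 10⁶ N·mm.
M_n = 1935.50 kN·m.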